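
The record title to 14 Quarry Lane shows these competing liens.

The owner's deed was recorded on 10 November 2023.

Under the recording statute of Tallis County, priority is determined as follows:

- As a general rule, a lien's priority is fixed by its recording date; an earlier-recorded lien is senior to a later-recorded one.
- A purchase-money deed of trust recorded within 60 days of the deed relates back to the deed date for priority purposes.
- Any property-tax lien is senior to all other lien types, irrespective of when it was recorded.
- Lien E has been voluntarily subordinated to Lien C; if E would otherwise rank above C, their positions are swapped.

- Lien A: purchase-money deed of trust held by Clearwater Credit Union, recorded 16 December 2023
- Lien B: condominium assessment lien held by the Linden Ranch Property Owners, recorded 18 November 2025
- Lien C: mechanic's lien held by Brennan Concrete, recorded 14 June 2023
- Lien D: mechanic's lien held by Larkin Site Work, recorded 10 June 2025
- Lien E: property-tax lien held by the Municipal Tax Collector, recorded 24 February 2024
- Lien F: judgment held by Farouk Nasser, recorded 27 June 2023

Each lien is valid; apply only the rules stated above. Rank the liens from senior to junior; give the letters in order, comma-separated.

Effective dates after the stated exceptions: A's effective date is the deed date, 10 November 2023.
E is a property-tax lien, so it outranks all other liens regardless of date.
Remaining liens by effective date: C (14 June 2023), F (27 June 2023), A (10 November 2023), D (10 June 2025), B (18 November 2025).
The subordination applies — E was senior to C — so E and C swap.

C, E, F, A, D, B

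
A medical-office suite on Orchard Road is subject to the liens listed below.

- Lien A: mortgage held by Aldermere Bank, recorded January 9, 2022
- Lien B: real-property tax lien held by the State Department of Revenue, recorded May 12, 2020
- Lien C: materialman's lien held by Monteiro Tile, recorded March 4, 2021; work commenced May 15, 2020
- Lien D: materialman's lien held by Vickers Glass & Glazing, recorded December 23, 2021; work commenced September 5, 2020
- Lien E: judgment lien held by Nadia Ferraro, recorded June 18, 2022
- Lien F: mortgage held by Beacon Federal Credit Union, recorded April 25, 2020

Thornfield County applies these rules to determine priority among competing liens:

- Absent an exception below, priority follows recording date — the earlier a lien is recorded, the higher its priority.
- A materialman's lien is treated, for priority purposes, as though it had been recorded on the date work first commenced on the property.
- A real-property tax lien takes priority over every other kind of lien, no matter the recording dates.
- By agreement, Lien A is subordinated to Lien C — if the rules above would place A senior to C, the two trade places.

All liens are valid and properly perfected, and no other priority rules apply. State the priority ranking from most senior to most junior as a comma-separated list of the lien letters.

Adjusting effective dates: C relates back to May 15, 2020 (work commenced); D relates back to September 5, 2020 (work commenced).
As a real-property tax lien, B is senior to every other lien.
The other liens, earliest effective date first: F (April 25, 2020), C (May 15, 2020), D (September 5, 2020), A (January 9, 2022), E (June 18, 2022).
A already ranks below C; the subordination has no effect.

B, F, C, D, A, E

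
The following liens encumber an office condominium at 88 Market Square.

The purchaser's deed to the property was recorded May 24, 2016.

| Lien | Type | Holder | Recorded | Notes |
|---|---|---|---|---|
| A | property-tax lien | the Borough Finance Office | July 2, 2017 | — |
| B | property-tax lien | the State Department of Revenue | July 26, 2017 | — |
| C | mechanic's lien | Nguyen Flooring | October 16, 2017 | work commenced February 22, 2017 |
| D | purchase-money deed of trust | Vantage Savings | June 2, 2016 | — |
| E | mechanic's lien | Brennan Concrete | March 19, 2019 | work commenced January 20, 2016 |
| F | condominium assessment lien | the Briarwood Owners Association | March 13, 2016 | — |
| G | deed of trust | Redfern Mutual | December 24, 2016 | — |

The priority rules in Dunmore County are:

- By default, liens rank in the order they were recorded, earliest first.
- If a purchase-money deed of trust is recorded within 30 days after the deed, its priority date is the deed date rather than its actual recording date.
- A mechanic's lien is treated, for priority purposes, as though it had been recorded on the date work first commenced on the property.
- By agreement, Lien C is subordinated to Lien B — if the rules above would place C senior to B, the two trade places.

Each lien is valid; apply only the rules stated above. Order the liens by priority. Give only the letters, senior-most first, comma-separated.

E, F, D, G, B, A, C

Adjusting effective dates: C is treated as recorded February 22, 2017, the work-commencement date; D was recorded within the 30-day window, so its effective date is the deed date May 24, 2016; E's effective date is January 20, 2016, when work began.
Ordering by effective date: E (January 20, 2016), F (March 13, 2016), D (May 24, 2016), G (December 24, 2016), C (February 22, 2017), A (July 2, 2017), B (July 26, 2017).
The subordination applies — C was senior to B — so C and B swap.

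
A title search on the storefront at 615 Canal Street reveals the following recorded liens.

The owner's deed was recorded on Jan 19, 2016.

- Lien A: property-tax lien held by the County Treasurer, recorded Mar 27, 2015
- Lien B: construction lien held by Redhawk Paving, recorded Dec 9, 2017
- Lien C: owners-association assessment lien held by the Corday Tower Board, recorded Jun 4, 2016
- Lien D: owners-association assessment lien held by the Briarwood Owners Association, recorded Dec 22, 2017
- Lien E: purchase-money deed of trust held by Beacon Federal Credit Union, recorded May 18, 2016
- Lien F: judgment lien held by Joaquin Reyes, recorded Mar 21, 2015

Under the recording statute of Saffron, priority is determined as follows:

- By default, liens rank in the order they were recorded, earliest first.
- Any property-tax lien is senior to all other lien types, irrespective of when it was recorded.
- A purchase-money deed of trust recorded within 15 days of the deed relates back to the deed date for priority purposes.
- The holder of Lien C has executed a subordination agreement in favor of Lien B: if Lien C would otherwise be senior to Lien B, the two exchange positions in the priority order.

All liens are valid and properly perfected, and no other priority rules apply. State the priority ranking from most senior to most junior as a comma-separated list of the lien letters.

Effective dates after the stated exceptions: E missed the 15-day window (120 days after the deed), so its recording date stands.
As a property-tax lien, A is senior to every other lien.
The other liens, earliest effective date first: F (Mar 21, 2015), E (May 18, 2016), C (Jun 4, 2016), B (Dec 9, 2017), D (Dec 22, 2017).
The subordination applies — C was senior to B — so C and B swap.

A, F, E, B, C, D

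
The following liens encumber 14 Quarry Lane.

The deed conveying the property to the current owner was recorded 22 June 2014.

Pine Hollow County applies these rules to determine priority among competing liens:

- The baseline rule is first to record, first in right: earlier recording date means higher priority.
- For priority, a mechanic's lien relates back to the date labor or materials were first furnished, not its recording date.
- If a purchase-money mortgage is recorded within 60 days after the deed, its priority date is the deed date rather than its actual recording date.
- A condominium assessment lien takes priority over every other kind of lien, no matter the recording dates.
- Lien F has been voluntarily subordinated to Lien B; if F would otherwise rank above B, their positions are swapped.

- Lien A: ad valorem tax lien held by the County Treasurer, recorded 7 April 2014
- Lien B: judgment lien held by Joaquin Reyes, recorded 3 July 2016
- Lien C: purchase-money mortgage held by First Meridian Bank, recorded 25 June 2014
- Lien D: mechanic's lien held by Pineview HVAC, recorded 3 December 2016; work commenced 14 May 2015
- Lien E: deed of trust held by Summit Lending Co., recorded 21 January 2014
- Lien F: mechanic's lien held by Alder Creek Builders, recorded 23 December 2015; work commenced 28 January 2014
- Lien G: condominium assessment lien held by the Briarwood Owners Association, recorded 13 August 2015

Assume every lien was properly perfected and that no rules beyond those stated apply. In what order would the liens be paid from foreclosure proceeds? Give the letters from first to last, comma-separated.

G, E, B, A, C, D, F

Effective dates after the stated exceptions: C was recorded within the 60-day window, so its effective date is the deed date 22 June 2014; D's effective date is 14 May 2015, when work began; F relates back to 28 January 2014 (work commenced).
G is a condominium assessment lien and takes priority over every other lien.
Among the remaining liens, by effective date: E (21 January 2014), F (28 January 2014), A (7 April 2014), C (22 June 2014), D (14 May 2015), B (3 July 2016).
F would otherwise be senior to B, so under the subordination agreement F and B exchange positions.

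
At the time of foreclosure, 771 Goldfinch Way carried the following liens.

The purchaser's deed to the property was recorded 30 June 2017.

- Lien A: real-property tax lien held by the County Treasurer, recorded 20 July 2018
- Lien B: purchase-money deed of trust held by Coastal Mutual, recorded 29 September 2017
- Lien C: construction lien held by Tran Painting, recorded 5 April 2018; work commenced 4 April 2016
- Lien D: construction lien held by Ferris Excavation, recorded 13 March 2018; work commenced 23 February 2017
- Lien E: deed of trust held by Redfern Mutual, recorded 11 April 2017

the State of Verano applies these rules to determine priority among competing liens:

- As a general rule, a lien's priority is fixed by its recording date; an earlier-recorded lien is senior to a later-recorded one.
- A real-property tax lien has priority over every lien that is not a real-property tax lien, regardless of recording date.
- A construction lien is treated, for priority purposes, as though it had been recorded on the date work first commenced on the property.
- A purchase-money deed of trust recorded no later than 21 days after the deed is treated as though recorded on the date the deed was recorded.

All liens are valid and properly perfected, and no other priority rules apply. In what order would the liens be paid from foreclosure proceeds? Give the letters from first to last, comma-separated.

A, C, D, E, B

Effective dates after the stated exceptions: B missed the 21-day window (91 days after the deed), so its recording date stands; C relates back to 4 April 2016 (work commenced); D relates back to 23 February 2017 (work commenced).
A is a real-property tax lien and takes priority over every other lien.
The other liens, earliest effective date first: C (4 April 2016), D (23 February 2017), E (11 April 2017), B (29 September 2017).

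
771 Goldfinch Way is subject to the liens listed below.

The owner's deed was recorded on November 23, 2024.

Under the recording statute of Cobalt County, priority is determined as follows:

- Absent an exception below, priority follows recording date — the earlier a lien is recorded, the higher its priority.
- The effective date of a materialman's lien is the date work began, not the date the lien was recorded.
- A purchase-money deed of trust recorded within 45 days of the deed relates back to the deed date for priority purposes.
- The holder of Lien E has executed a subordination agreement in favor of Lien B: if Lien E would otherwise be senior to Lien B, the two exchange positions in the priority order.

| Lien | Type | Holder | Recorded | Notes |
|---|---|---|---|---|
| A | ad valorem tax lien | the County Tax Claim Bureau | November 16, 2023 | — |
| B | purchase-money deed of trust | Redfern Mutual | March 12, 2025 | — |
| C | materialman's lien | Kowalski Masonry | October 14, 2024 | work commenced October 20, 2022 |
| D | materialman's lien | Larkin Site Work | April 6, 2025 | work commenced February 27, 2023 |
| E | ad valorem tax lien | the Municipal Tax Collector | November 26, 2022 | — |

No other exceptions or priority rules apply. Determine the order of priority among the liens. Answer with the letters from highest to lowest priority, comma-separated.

C, B, D, A, E

Effective dates: B was recorded 109 days after the deed — beyond 45 days — so no relation-back applies; C is treated as recorded October 20, 2022, the work-commencement date; D's effective date is February 27, 2023, when work began.
By effective date, earliest first: C (October 20, 2022), E (November 26, 2022), D (February 27, 2023), A (November 16, 2023), B (March 12, 2025).
Because E would otherwise rank above B, the subordination swaps them.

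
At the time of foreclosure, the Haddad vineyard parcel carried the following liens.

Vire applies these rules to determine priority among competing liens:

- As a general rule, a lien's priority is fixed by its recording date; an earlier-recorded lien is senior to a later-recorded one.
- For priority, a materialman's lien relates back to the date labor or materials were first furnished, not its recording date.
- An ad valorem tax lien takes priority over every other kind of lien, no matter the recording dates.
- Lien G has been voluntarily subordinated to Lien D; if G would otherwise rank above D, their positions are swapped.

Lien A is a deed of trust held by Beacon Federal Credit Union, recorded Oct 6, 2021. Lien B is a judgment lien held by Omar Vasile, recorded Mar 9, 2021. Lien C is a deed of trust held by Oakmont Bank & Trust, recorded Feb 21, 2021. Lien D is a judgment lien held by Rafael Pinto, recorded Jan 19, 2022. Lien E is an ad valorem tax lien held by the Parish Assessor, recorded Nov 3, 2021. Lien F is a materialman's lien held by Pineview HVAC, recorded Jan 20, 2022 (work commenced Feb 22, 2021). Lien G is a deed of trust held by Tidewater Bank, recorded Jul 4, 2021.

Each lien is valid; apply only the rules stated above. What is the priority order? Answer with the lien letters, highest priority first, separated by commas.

E, C, F, B, D, A, G

Effective dates after the stated exceptions: F relates back to Feb 22, 2021 (work commenced).
As an ad valorem tax lien, E is senior to every other lien.
Among the remaining liens, by effective date: C (Feb 21, 2021), F (Feb 22, 2021), B (Mar 9, 2021), G (Jul 4, 2021), A (Oct 6, 2021), D (Jan 19, 2022).
G would otherwise be senior to D, so under the subordination agreement G and D exchange positions.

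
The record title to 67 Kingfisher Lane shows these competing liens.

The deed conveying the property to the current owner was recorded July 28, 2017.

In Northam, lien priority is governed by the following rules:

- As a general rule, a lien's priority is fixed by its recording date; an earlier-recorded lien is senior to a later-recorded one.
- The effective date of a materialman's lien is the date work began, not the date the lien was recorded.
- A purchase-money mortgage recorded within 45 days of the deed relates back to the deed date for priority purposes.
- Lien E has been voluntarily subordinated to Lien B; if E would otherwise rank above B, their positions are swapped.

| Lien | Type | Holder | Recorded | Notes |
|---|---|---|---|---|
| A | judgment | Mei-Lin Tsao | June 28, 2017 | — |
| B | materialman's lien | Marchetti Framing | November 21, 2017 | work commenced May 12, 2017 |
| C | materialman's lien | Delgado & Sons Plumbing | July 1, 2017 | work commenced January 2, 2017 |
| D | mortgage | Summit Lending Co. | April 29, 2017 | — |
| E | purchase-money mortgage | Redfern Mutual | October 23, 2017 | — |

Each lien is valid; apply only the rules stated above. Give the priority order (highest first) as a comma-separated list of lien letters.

Effective dates: B relates back to May 12, 2017 (work commenced); C relates back to January 2, 2017 (work commenced); E was recorded 87 days after the deed, outside the 45-day window, so it keeps its recording date.
Sorted by effective date: C (January 2, 2017), D (April 29, 2017), B (May 12, 2017), A (June 28, 2017), E (October 23, 2017).
Since E is not senior to B, the subordination leaves the order unchanged.

C, D, B, A, E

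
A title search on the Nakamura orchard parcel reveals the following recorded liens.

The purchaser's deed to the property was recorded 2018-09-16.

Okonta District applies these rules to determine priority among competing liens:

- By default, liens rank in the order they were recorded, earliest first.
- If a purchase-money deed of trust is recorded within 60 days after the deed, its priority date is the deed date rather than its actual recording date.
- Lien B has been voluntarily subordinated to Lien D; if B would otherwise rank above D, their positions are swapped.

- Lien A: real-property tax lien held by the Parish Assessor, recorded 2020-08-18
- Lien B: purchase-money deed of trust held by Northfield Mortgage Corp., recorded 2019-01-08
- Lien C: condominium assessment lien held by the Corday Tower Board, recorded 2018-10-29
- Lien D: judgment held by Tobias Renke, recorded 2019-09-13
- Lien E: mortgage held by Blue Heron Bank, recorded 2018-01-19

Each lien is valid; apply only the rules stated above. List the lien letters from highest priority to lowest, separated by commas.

First, effective dates: B was recorded 114 days after the deed — beyond 60 days — so no relation-back applies.
Sorted by effective date: E (2018-01-19), C (2018-10-29), B (2019-01-08), D (2019-09-13), A (2020-08-18).
B would otherwise be senior to D, so under the subordination agreement B and D exchange positions.

E, C, D, B, A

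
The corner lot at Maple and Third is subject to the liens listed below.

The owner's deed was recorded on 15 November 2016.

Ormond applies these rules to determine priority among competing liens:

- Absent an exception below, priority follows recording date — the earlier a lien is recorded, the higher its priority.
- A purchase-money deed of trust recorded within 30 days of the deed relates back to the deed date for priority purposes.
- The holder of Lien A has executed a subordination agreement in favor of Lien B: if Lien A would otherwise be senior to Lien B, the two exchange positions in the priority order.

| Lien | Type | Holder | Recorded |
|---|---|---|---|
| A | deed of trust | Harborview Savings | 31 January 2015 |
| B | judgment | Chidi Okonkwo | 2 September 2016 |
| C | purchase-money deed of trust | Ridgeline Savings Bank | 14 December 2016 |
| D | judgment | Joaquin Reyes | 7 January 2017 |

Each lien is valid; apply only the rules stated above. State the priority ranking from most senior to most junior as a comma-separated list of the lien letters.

Effective dates: C relates back to the deed date 15 November 2016.
By effective date: A (31 January 2015), B (2 September 2016), C (15 November 2016), D (7 January 2017).
The subordination applies — A was senior to B — so A and B swap.

B, A, C, D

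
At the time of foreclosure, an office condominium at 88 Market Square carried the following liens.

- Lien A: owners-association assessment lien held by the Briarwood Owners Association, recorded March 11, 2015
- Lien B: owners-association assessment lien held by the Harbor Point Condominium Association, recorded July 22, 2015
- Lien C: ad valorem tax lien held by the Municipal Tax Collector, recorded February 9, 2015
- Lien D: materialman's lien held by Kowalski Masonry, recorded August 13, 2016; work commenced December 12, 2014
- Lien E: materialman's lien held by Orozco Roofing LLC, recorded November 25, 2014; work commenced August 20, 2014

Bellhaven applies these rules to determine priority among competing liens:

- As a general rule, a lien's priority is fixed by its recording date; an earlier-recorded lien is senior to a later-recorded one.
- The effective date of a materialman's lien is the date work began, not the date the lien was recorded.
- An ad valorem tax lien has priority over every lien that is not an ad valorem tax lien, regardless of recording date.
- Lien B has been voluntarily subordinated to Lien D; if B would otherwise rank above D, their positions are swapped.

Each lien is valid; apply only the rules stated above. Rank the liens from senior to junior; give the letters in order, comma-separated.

C, E, D, A, B

First, effective dates: D's effective date is December 12, 2014, when work began; E relates back to August 20, 2014 (work commenced).
C is an ad valorem tax lien, so it outranks all other liens regardless of date.
Ordering the rest by effective date: E (August 20, 2014), D (December 12, 2014), A (March 11, 2015), B (July 22, 2015).
B is already junior to D, so the subordination agreement changes nothing.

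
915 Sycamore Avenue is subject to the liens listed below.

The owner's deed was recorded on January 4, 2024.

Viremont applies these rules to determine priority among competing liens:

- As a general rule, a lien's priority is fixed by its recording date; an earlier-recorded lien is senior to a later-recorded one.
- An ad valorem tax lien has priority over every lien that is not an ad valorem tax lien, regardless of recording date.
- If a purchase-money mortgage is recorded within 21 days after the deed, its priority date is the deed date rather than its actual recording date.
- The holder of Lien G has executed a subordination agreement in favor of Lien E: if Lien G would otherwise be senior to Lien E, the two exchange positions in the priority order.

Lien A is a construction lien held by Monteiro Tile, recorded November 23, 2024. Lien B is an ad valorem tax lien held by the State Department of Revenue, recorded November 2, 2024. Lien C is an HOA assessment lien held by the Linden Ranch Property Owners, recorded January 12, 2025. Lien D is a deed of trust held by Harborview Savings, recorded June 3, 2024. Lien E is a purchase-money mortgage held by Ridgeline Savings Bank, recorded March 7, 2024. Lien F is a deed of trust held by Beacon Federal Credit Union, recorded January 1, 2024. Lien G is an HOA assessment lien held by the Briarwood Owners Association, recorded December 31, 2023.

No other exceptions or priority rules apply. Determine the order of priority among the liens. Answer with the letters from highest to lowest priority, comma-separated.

Effective dates: E was recorded 63 days after the deed — beyond 21 days — so no relation-back applies.
B is an ad valorem tax lien, so it outranks all other liens regardless of date.
Among the remaining liens, by effective date: G (December 31, 2023), F (January 1, 2024), E (March 7, 2024), D (June 3, 2024), A (November 23, 2024), C (January 12, 2025).
G is senior to E before the subordination, so the two trade places.

B, E, F, G, D, A, C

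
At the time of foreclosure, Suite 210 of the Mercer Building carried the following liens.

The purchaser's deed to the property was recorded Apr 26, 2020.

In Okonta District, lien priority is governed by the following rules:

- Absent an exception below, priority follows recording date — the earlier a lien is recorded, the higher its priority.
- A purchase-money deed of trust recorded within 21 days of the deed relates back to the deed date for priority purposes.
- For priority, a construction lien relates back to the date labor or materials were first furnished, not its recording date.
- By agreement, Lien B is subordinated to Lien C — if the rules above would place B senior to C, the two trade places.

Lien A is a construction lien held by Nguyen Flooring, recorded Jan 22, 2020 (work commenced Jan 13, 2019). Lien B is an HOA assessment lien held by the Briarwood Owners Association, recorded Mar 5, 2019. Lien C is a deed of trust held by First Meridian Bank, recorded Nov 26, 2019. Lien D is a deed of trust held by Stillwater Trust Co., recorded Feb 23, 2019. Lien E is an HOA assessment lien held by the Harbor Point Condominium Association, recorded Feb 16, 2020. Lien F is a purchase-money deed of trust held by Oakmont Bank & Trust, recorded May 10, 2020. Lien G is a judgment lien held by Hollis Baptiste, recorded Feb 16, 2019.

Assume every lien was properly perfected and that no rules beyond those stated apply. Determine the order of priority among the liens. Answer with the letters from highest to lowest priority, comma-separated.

Effective dates: A relates back to Jan 13, 2019 (work commenced); F's effective date is the deed date, Apr 26, 2020.
Ordering by effective date: A (Jan 13, 2019), G (Feb 16, 2019), D (Feb 23, 2019), B (Mar 5, 2019), C (Nov 26, 2019), E (Feb 16, 2020), F (Apr 26, 2020).
The subordination applies — B was senior to C — so B and C swap.

A, G, D, C, B, E, F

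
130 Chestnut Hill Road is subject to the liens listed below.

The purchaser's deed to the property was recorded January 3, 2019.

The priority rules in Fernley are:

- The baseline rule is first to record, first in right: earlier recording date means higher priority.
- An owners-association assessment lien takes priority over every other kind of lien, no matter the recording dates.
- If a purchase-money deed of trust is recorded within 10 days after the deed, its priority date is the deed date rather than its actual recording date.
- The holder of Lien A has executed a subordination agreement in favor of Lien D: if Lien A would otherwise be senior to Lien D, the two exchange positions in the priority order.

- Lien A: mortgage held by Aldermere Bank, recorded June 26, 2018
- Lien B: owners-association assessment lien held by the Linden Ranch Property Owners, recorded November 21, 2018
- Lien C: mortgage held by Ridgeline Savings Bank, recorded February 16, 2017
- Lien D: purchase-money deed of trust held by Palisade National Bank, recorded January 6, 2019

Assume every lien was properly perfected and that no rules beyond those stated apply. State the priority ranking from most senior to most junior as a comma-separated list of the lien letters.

Effective dates after the stated exceptions: D was recorded within the 10-day window, so its effective date is the deed date January 3, 2019.
B is an owners-association assessment lien, so it outranks all other liens regardless of date.
Ordering the rest by effective date: C (February 16, 2017), A (June 26, 2018), D (January 3, 2019).
The subordination applies — A was senior to D — so A and D swap.

B, C, D, A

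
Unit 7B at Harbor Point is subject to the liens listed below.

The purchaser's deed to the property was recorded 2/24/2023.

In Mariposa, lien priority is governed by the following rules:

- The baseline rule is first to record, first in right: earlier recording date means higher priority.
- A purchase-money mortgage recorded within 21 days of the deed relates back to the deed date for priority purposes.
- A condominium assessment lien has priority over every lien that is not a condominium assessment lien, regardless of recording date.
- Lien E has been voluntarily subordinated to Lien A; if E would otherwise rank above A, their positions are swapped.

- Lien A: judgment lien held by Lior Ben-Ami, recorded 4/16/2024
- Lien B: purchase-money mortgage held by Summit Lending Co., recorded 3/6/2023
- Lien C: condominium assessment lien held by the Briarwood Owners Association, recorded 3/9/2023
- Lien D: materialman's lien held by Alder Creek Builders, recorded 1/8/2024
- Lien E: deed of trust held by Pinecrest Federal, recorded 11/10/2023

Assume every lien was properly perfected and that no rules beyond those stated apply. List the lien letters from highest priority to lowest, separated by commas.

Adjusting effective dates: B was recorded within the 21-day window, so its effective date is the deed date 2/24/2023.
C is a condominium assessment lien, so it outranks all other liens regardless of date.
The other liens, earliest effective date first: B (2/24/2023), E (11/10/2023), D (1/8/2024), A (4/16/2024).
The subordination applies — E was senior to A — so E and A swap.

C, B, A, D, E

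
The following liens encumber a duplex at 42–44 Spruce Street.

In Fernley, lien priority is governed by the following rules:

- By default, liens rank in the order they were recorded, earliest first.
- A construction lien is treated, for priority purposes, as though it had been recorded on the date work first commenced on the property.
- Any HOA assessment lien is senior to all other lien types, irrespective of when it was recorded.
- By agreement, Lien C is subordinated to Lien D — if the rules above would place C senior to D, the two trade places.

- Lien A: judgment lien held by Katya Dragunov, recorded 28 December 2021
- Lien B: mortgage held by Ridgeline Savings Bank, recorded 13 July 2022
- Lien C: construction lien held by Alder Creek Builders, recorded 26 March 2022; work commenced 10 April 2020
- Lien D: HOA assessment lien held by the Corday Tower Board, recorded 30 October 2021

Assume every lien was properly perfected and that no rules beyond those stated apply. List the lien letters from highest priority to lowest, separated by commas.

D, C, A, B

Effective dates after the stated exceptions: C's effective date is 10 April 2020, when work began.
D is an HOA assessment lien and takes priority over every other lien.
Remaining liens by effective date: C (10 April 2020), A (28 December 2021), B (13 July 2022).
Since C is not senior to D, the subordination leaves the order unchanged.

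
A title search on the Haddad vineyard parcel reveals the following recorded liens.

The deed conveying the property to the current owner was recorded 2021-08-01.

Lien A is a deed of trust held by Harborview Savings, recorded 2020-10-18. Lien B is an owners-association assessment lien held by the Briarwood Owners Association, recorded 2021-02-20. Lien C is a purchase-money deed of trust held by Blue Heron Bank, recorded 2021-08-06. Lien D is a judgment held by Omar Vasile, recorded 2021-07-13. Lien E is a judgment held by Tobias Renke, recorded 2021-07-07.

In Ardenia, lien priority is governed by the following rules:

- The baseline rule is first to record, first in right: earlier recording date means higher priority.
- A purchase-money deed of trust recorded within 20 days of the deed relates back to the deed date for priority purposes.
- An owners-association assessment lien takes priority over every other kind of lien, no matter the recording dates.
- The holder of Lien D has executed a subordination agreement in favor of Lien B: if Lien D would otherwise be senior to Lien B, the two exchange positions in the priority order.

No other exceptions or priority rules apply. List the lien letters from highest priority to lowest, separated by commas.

First, effective dates: C relates back to the deed date 2021-08-01.
B is an owners-association assessment lien and takes priority over every other lien.
The other liens, earliest effective date first: A (2020-10-18), E (2021-07-07), D (2021-07-13), C (2021-08-01).
Since D is not senior to B, the subordination leaves the order unchanged.

B, A, E, D, C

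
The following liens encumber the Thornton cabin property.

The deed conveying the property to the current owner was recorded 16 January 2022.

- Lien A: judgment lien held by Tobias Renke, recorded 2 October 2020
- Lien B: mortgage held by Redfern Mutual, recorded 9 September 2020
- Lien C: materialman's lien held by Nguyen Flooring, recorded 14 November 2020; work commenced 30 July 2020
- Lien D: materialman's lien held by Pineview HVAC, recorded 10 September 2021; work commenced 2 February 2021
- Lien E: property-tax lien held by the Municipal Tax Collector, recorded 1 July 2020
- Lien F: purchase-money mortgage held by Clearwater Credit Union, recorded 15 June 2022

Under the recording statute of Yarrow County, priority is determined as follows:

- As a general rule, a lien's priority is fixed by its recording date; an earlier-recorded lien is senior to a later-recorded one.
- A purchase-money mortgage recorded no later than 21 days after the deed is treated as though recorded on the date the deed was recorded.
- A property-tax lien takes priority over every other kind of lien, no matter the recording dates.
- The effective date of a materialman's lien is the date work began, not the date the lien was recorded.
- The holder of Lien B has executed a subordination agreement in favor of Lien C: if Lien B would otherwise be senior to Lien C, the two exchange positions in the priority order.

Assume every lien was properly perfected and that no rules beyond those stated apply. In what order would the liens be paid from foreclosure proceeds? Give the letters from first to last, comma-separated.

E, C, B, A, D, F

First, effective dates: C's effective date is 30 July 2020, when work began; D's effective date is 2 February 2021, when work began; F missed the 21-day window (150 days after the deed), so its recording date stands.
E is a property-tax lien, so it outranks all other liens regardless of date.
Remaining liens by effective date: C (30 July 2020), B (9 September 2020), A (2 October 2020), D (2 February 2021), F (15 June 2022).
B is already junior to C, so the subordination agreement changes nothing.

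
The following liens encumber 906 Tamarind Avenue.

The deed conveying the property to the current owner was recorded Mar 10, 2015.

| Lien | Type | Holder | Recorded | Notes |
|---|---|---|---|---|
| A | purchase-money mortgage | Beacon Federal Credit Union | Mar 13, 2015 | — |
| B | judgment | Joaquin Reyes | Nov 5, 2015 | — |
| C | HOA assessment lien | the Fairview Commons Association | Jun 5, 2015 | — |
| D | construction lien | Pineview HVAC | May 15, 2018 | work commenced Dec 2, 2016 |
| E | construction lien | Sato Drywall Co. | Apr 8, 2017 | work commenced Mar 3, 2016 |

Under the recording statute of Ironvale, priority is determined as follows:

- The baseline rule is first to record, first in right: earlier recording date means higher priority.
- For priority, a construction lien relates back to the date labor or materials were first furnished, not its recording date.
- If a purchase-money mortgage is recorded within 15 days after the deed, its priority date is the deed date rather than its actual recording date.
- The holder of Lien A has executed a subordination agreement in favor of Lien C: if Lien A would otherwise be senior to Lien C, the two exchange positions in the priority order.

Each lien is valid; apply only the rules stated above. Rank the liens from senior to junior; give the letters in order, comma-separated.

C, A, B, E, D

Effective dates after the stated exceptions: A's effective date is the deed date, Mar 10, 2015; D is treated as recorded Dec 2, 2016, the work-commencement date; E is treated as recorded Mar 3, 2016, the work-commencement date.
By effective date: A (Mar 10, 2015), C (Jun 5, 2015), B (Nov 5, 2015), E (Mar 3, 2016), D (Dec 2, 2016).
Because A would otherwise rank above C, the subordination swaps them.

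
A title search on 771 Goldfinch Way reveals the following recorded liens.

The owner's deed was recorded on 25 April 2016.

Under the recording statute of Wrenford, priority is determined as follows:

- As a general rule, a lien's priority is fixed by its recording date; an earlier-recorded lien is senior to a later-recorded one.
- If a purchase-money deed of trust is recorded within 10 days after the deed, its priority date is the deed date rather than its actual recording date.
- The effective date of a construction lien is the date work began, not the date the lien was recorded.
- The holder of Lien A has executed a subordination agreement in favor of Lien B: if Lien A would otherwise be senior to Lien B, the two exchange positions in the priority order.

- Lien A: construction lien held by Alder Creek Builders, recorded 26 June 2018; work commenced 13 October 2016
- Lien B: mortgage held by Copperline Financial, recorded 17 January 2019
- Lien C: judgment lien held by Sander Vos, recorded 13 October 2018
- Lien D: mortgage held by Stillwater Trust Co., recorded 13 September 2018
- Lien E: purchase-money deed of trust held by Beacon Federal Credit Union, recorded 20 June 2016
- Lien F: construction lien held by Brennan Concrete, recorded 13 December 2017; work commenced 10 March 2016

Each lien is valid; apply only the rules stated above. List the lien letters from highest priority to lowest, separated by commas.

Effective dates after the stated exceptions: A relates back to 13 October 2016 (work commenced); E was recorded 56 days after the deed — beyond 10 days — so no relation-back applies; F is treated as recorded 10 March 2016, the work-commencement date.
Ordering by effective date: F (10 March 2016), E (20 June 2016), A (13 October 2016), D (13 September 2018), C (13 October 2018), B (17 January 2019).
The subordination applies — A was senior to B — so A and B swap.

F, E, B, D, C, A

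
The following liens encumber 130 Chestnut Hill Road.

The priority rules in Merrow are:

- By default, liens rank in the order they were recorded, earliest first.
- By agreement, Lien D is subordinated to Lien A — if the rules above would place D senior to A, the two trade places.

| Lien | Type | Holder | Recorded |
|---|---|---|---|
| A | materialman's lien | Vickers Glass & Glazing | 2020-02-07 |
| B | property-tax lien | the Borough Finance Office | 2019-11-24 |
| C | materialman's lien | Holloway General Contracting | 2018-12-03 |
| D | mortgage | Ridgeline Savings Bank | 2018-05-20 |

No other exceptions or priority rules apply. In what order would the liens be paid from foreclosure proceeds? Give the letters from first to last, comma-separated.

A, C, B, D

Sorted by effective date: D (2018-05-20), C (2018-12-03), B (2019-11-24), A (2020-02-07).
D is senior to A before the subordination, so the two trade places.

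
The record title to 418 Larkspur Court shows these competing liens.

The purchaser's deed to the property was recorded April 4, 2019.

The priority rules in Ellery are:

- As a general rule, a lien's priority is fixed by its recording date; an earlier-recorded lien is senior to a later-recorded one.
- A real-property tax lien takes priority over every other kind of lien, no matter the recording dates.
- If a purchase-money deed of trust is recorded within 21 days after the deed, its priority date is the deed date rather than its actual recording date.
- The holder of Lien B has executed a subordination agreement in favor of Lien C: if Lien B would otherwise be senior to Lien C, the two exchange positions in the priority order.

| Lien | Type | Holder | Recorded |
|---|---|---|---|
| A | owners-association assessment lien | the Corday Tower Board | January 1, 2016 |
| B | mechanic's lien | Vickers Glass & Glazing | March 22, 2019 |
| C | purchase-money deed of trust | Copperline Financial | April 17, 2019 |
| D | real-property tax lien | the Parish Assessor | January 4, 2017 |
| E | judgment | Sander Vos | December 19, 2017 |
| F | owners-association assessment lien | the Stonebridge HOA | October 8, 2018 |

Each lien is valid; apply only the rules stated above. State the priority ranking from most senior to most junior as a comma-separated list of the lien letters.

Effective dates: C's effective date is the deed date, April 4, 2019.
D is a real-property tax lien and takes priority over every other lien.
Among the remaining liens, by effective date: A (January 1, 2016), E (December 19, 2017), F (October 8, 2018), B (March 22, 2019), C (April 4, 2019).
Because B would otherwise rank above C, the subordination swaps them.

D, A, E, F, C, B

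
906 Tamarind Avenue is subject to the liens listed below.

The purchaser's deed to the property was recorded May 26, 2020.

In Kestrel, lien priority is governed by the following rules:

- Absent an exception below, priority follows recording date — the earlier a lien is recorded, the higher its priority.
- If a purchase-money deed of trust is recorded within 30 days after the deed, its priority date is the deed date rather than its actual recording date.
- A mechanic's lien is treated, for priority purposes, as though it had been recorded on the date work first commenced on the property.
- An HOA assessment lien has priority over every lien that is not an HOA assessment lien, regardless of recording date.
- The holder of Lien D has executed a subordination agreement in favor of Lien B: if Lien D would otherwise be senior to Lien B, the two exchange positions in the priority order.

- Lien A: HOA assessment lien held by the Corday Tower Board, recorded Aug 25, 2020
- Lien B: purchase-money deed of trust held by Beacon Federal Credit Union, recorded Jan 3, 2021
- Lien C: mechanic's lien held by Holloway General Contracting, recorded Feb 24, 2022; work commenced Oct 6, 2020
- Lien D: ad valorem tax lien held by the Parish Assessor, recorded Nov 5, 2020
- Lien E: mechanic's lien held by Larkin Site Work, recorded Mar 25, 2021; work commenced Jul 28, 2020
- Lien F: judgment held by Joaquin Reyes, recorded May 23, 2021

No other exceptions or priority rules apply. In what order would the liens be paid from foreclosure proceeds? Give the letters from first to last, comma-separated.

A, E, C, B, D, F

Effective dates after the stated exceptions: B was recorded 222 days after the deed, outside the 30-day window, so it keeps its recording date; C relates back to Oct 6, 2020 (work commenced); E relates back to Jul 28, 2020 (work commenced).
As an HOA assessment lien, A is senior to every other lien.
Among the remaining liens, by effective date: E (Jul 28, 2020), C (Oct 6, 2020), D (Nov 5, 2020), B (Jan 3, 2021), F (May 23, 2021).
D is senior to B before the subordination, so the two trade places.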